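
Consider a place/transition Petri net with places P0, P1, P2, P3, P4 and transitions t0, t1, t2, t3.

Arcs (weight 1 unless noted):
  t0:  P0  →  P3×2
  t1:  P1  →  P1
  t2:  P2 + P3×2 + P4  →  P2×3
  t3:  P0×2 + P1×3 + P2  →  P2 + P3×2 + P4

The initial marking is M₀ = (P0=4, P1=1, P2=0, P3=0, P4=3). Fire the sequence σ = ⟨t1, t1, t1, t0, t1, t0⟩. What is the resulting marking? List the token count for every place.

(P0=2, P1=1, P2=0, P3=4, P4=3)

step 1: fire t1:  (P0=4, P1=1, P2=0, P3=0, P4=3) → (P0=4, P1=1, P2=0, P3=0, P4=3)
step 2: fire t1:  (P0=4, P1=1, P2=0, P3=0, P4=3) → (P0=4, P1=1, P2=0, P3=0, P4=3)
step 3: fire t1:  (P0=4, P1=1, P2=0, P3=0, P4=3) → (P0=4, P1=1, P2=0, P3=0, P4=3)
step 4: fire t0:  (P0=4, P1=1, P2=0, P3=0, P4=3) → (P0=3, P1=1, P2=0, P3=2, P4=3)
step 5: fire t1:  (P0=3, P1=1, P2=0, P3=2, P4=3) → (P0=3, P1=1, P2=0, P3=2, P4=3)
step 6: fire t0:  (P0=3, P1=1, P2=0, P3=2, P4=3) → (P0=2, P1=1, P2=0, P3=4, P4=3)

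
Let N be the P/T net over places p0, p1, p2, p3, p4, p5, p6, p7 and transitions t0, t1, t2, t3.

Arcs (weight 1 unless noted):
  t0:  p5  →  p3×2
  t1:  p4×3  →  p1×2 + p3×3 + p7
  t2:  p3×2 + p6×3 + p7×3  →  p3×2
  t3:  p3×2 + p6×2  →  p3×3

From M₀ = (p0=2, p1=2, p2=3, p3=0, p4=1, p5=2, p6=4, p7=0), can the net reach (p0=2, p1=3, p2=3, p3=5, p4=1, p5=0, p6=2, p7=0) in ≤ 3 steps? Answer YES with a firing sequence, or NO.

depth 0: 1 marking
depth 1: 2 markings reached so far
depth 2: 4 markings reached so far
depth 3: 6 markings reached so far
target is not among the 6 markings reachable within 3 steps

NO — not reachable within 3 firings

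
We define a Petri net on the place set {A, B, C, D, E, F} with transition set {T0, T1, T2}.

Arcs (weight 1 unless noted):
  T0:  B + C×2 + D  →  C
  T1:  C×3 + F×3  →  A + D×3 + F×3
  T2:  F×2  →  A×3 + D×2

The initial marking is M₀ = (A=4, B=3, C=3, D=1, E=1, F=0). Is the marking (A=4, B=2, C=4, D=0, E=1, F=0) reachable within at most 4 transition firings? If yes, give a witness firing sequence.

depth 0: 1 marking
depth 1: 2 markings reached so far
depth 2: 2 markings reached so far
(frontier empty at depth 2; search complete)
target is not among the 2 markings reachable within 4 steps

NO — not reachable within 4 firings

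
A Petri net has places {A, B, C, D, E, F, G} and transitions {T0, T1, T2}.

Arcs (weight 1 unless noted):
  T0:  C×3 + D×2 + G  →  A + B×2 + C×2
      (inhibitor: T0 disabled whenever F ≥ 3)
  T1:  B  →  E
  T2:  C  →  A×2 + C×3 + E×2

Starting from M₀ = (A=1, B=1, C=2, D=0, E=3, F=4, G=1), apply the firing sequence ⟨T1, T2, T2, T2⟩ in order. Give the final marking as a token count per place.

step 1: fire T1:  (A=1, B=1, C=2, D=0, E=3, F=4, G=1) → (A=1, B=0, C=2, D=0, E=4, F=4, G=1)
step 2: fire T2:  (A=1, B=0, C=2, D=0, E=4, F=4, G=1) → (A=3, B=0, C=4, D=0, E=6, F=4, G=1)
step 3: fire T2:  (A=3, B=0, C=4, D=0, E=6, F=4, G=1) → (A=5, B=0, C=6, D=0, E=8, F=4, G=1)
step 4: fire T2:  (A=5, B=0, C=6, D=0, E=8, F=4, G=1) → (A=7, B=0, C=8, D=0, E=10, F=4, G=1)

(A=7, B=0, C=8, D=0, E=10, F=4, G=1)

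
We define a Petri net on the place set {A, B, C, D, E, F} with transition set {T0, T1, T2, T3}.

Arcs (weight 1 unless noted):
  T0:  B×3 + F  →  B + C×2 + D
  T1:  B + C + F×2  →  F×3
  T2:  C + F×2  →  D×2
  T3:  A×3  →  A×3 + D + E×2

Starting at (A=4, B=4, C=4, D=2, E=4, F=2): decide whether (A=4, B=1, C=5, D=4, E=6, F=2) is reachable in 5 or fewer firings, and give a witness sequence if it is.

step 1: fire T1:  (A=4, B=4, C=4, D=2, E=4, F=2) → (A=4, B=3, C=3, D=2, E=4, F=3)
step 2: fire T0:  (A=4, B=3, C=3, D=2, E=4, F=3) → (A=4, B=1, C=5, D=3, E=4, F=2)
step 3: fire T3:  (A=4, B=1, C=5, D=3, E=4, F=2) → (A=4, B=1, C=5, D=4, E=6, F=2)

YES — reachable via ⟨T1, T0, T3⟩ (3 firings)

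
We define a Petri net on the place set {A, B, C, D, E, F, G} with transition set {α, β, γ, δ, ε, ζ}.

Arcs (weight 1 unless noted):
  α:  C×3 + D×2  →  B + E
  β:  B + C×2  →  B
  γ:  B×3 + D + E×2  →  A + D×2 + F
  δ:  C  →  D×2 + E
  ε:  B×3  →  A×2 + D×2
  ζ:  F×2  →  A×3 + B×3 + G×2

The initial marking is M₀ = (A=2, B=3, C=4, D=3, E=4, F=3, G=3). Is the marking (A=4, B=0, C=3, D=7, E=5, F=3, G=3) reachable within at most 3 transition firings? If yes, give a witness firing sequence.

step 1: fire δ:  (A=2, B=3, C=4, D=3, E=4, F=3, G=3) → (A=2, B=3, C=3, D=5, E=5, F=3, G=3)
step 2: fire ε:  (A=2, B=3, C=3, D=5, E=5, F=3, G=3) → (A=4, B=0, C=3, D=7, E=5, F=3, G=3)

YES — reachable via ⟨δ, ε⟩ (2 firings)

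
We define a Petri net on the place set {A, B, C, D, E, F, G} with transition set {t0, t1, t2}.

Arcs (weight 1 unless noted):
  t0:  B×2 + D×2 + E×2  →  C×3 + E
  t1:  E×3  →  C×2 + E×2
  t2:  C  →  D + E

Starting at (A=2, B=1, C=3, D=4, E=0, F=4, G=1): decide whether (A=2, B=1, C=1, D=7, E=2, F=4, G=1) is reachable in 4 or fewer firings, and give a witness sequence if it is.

NO — not reachable within 4 firings

depth 0: 1 marking
depth 1: 2 markings reached so far
depth 2: 3 markings reached so far
depth 3: 4 markings reached so far
depth 4: 5 markings reached so far
target is not among the 5 markings reachable within 4 steps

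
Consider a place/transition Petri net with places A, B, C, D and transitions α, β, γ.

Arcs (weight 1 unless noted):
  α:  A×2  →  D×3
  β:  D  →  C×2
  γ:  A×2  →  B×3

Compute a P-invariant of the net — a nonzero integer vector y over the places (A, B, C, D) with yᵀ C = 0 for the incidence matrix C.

Incidence matrix C (rows=places, cols=transitions):
        α    β    γ
    A  -2    0   -2
    B   0    0    3
    C   0    2    0
    D   3   -1    0

Candidate y = [3, 2, 1, 2]; check y·C column-wise:
  col α: 3·-2 + 2·0 + 1·0 + 2·3 = 0
  col β: 3·0 + 2·0 + 1·2 + 2·-1 = 0
  col γ: 3·-2 + 2·3 + 1·0 + 2·0 = 0

y = (A:3, B:2, C:1, D:2)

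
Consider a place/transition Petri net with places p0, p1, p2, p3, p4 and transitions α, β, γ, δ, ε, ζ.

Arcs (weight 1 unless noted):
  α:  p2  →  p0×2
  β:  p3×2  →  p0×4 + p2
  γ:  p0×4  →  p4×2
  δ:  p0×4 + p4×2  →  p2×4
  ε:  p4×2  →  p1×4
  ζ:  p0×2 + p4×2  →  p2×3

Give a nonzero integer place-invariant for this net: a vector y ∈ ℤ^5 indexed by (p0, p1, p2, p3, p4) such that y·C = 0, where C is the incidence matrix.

y = (p0:1, p1:1, p2:2, p3:3, p4:2)

Incidence matrix C (rows=places, cols=transitions):
        α    β    γ    δ    ε    ζ
   p0   2    4   -4   -4    0   -2
   p1   0    0    0    0    4    0
   p2  -1    1    0    4    0    3
   p3   0   -2    0    0    0    0
   p4   0    0    2   -2   -2   -2

Candidate y = [1, 1, 2, 3, 2]; check y·C column-wise:
  col α: 1·2 + 1·0 + 2·-1 + 3·0 + 2·0 = 0
  col β: 1·4 + 1·0 + 2·1 + 3·-2 + 2·0 = 0
  col γ: 1·-4 + 1·0 + 2·0 + 3·0 + 2·2 = 0
  col δ: 1·-4 + 1·0 + 2·4 + 3·0 + 2·-2 = 0
  col ε: 1·0 + 1·4 + 2·0 + 3·0 + 2·-2 = 0
  col ζ: 1·-2 + 1·0 + 2·3 + 3·0 + 2·-2 = 0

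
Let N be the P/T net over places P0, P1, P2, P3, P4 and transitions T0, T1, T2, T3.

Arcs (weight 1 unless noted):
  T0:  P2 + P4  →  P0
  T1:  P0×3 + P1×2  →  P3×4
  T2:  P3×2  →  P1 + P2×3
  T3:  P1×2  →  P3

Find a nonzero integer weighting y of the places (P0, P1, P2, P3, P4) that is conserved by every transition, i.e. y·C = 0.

y = (P0:2, P1:1, P2:1, P3:2, P4:1)

Incidence matrix C (rows=places, cols=transitions):
       T0   T1   T2   T3
   P0   1   -3    0    0
   P1   0   -2    1   -2
   P2  -1    0    3    0
   P3   0    4   -2    1
   P4  -1    0    0    0

Candidate y = [2, 1, 1, 2, 1]; check y·C column-wise:
  col T0: 2·1 + 1·0 + 1·-1 + 2·0 + 1·-1 = 0
  col T1: 2·-3 + 1·-2 + 1·0 + 2·4 + 1·0 = 0
  col T2: 2·0 + 1·1 + 1·3 + 2·-2 + 1·0 = 0
  col T3: 2·0 + 1·-2 + 1·0 + 2·1 + 1·0 = 0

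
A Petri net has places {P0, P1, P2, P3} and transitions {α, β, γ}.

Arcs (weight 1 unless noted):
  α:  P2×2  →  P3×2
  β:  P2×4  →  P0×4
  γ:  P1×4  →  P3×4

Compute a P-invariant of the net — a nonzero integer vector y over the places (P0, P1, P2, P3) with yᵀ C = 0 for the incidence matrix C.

y = (P0:1, P1:1, P2:1, P3:1)

Incidence matrix C (rows=places, cols=transitions):
        α    β    γ
   P0   0    4    0
   P1   0    0   -4
   P2  -2   -4    0
   P3   2    0    4

Candidate y = [1, 1, 1, 1]; check y·C column-wise:
  col α: 1·0 + 1·0 + 1·-2 + 1·2 = 0
  col β: 1·4 + 1·0 + 1·-4 + 1·0 = 0
  col γ: 1·0 + 1·-4 + 1·0 + 1·4 = 0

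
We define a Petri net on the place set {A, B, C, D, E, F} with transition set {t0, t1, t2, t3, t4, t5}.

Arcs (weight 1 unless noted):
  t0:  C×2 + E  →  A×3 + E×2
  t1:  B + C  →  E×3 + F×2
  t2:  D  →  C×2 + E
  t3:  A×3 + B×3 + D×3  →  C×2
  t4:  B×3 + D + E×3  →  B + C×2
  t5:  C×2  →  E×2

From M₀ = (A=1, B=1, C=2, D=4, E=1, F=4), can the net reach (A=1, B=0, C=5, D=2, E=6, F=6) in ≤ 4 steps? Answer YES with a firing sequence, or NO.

step 1: fire t1:  (A=1, B=1, C=2, D=4, E=1, F=4) → (A=1, B=0, C=1, D=4, E=4, F=6)
step 2: fire t2:  (A=1, B=0, C=1, D=4, E=4, F=6) → (A=1, B=0, C=3, D=3, E=5, F=6)
step 3: fire t2:  (A=1, B=0, C=3, D=3, E=5, F=6) → (A=1, B=0, C=5, D=2, E=6, F=6)

YES — reachable via ⟨t1, t2, t2⟩ (3 firings)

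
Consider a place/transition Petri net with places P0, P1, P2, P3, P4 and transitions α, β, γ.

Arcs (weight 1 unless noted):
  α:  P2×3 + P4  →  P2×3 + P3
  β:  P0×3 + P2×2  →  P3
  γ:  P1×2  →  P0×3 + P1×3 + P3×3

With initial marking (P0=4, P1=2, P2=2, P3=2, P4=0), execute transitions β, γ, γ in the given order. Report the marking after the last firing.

(P0=7, P1=4, P2=0, P3=9, P4=0)

step 1: fire β:  (P0=4, P1=2, P2=2, P3=2, P4=0) → (P0=1, P1=2, P2=0, P3=3, P4=0)
step 2: fire γ:  (P0=1, P1=2, P2=0, P3=3, P4=0) → (P0=4, P1=3, P2=0, P3=6, P4=0)
step 3: fire γ:  (P0=4, P1=3, P2=0, P3=6, P4=0) → (P0=7, P1=4, P2=0, P3=9, P4=0)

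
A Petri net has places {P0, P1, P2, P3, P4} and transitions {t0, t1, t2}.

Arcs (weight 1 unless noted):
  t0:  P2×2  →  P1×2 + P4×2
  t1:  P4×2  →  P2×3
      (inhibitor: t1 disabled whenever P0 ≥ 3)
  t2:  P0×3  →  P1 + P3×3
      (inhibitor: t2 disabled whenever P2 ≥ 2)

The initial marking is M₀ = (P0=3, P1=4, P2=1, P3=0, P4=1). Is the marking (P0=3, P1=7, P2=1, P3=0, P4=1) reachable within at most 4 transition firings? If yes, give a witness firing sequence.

NO — not reachable within 4 firings

depth 0: 1 marking
depth 1: 2 markings reached so far
depth 2: 2 markings reached so far
(frontier empty at depth 2; search complete)
target is not among the 2 markings reachable within 4 steps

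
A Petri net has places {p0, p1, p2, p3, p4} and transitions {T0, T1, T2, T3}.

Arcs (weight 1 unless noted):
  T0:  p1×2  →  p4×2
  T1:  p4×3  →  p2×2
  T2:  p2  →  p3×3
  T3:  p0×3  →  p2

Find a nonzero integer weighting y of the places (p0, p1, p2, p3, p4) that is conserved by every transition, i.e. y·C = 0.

y = (p0:1, p1:2, p2:3, p3:1, p4:2)

Incidence matrix C (rows=places, cols=transitions):
       T0   T1   T2   T3
   p0   0    0    0   -3
   p1  -2    0    0    0
   p2   0    2   -1    1
   p3   0    0    3    0
   p4   2   -3    0    0

Candidate y = [1, 2, 3, 1, 2]; check y·C column-wise:
  col T0: 1·0 + 2·-2 + 3·0 + 1·0 + 2·2 = 0
  col T1: 1·0 + 2·0 + 3·2 + 1·0 + 2·-3 = 0
  col T2: 1·0 + 2·0 + 3·-1 + 1·3 + 2·0 = 0
  col T3: 1·-3 + 2·0 + 3·1 + 1·0 + 2·0 = 0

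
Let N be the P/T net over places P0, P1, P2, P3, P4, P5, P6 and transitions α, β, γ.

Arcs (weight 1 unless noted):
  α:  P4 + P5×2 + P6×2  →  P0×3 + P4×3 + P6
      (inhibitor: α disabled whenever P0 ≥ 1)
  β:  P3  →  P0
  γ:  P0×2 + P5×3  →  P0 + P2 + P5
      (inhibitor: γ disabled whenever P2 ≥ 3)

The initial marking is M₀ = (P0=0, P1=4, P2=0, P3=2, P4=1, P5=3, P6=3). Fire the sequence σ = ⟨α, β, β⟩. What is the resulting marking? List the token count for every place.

(P0=5, P1=4, P2=0, P3=0, P4=3, P5=1, P6=2)

step 1: fire α:  (P0=0, P1=4, P2=0, P3=2, P4=1, P5=3, P6=3) → (P0=3, P1=4, P2=0, P3=2, P4=3, P5=1, P6=2)
step 2: fire β:  (P0=3, P1=4, P2=0, P3=2, P4=3, P5=1, P6=2) → (P0=4, P1=4, P2=0, P3=1, P4=3, P5=1, P6=2)
step 3: fire β:  (P0=4, P1=4, P2=0, P3=1, P4=3, P5=1, P6=2) → (P0=5, P1=4, P2=0, P3=0, P4=3, P5=1, P6=2)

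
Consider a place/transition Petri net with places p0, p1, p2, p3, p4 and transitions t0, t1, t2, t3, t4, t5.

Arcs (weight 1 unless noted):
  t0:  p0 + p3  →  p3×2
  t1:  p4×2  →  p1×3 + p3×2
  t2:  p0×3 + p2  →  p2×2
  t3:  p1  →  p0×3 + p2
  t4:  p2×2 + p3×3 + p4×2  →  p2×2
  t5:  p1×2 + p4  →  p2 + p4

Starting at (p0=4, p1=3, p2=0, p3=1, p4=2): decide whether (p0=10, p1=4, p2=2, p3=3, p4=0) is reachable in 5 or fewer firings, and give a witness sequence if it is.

step 1: fire t1:  (p0=4, p1=3, p2=0, p3=1, p4=2) → (p0=4, p1=6, p2=0, p3=3, p4=0)
step 2: fire t3:  (p0=4, p1=6, p2=0, p3=3, p4=0) → (p0=7, p1=5, p2=1, p3=3, p4=0)
step 3: fire t3:  (p0=7, p1=5, p2=1, p3=3, p4=0) → (p0=10, p1=4, p2=2, p3=3, p4=0)

YES — reachable via ⟨t1, t3, t3⟩ (3 firings)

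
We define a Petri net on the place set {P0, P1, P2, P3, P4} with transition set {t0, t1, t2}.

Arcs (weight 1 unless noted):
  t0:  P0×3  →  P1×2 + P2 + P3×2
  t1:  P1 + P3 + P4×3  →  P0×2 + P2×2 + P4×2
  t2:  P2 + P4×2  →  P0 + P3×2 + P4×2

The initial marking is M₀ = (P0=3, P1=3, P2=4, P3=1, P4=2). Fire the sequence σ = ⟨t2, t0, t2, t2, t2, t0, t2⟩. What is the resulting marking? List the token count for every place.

(P0=2, P1=7, P2=1, P3=15, P4=2)

step 1: fire t2:  (P0=3, P1=3, P2=4, P3=1, P4=2) → (P0=4, P1=3, P2=3, P3=3, P4=2)
step 2: fire t0:  (P0=4, P1=3, P2=3, P3=3, P4=2) → (P0=1, P1=5, P2=4, P3=5, P4=2)
step 3: fire t2:  (P0=1, P1=5, P2=4, P3=5, P4=2) → (P0=2, P1=5, P2=3, P3=7, P4=2)
step 4: fire t2:  (P0=2, P1=5, P2=3, P3=7, P4=2) → (P0=3, P1=5, P2=2, P3=9, P4=2)
step 5: fire t2:  (P0=3, P1=5, P2=2, P3=9, P4=2) → (P0=4, P1=5, P2=1, P3=11, P4=2)
step 6: fire t0:  (P0=4, P1=5, P2=1, P3=11, P4=2) → (P0=1, P1=7, P2=2, P3=13, P4=2)
step 7: fire t2:  (P0=1, P1=7, P2=2, P3=13, P4=2) → (P0=2, P1=7, P2=1, P3=15, P4=2)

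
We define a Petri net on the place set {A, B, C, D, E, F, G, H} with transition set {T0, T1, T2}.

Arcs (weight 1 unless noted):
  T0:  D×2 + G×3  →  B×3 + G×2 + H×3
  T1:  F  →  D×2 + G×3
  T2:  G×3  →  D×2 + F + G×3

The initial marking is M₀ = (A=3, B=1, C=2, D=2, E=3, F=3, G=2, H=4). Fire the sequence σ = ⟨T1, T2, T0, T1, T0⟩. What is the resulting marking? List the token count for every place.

step 1: fire T1:  (A=3, B=1, C=2, D=2, E=3, F=3, G=2, H=4) → (A=3, B=1, C=2, D=4, E=3, F=2, G=5, H=4)
step 2: fire T2:  (A=3, B=1, C=2, D=4, E=3, F=2, G=5, H=4) → (A=3, B=1, C=2, D=6, E=3, F=3, G=5, H=4)
step 3: fire T0:  (A=3, B=1, C=2, D=6, E=3, F=3, G=5, H=4) → (A=3, B=4, C=2, D=4, E=3, F=3, G=4, H=7)
step 4: fire T1:  (A=3, B=4, C=2, D=4, E=3, F=3, G=4, H=7) → (A=3, B=4, C=2, D=6, E=3, F=2, G=7, H=7)
step 5: fire T0:  (A=3, B=4, C=2, D=6, E=3, F=2, G=7, H=7) → (A=3, B=7, C=2, D=4, E=3, F=2, G=6, H=10)

(A=3, B=7, C=2, D=4, E=3, F=2, G=6, H=10)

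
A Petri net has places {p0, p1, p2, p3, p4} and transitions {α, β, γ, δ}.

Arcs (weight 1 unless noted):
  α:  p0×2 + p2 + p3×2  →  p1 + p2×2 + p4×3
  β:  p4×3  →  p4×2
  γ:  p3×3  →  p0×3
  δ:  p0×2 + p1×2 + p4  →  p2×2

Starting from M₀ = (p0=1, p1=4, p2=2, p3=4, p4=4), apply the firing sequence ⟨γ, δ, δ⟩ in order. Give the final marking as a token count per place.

(p0=0, p1=0, p2=6, p3=1, p4=2)

step 1: fire γ:  (p0=1, p1=4, p2=2, p3=4, p4=4) → (p0=4, p1=4, p2=2, p3=1, p4=4)
step 2: fire δ:  (p0=4, p1=4, p2=2, p3=1, p4=4) → (p0=2, p1=2, p2=4, p3=1, p4=3)
step 3: fire δ:  (p0=2, p1=2, p2=4, p3=1, p4=3) → (p0=0, p1=0, p2=6, p3=1, p4=2)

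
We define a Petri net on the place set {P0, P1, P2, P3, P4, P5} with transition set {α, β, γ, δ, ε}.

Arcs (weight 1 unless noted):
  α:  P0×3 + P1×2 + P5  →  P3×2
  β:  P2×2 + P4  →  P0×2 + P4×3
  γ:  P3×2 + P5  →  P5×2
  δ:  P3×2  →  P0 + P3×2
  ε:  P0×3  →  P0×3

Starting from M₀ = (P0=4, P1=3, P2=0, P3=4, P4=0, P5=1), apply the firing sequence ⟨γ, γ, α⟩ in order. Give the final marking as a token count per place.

(P0=1, P1=1, P2=0, P3=2, P4=0, P5=2)

step 1: fire γ:  (P0=4, P1=3, P2=0, P3=4, P4=0, P5=1) → (P0=4, P1=3, P2=0, P3=2, P4=0, P5=2)
step 2: fire γ:  (P0=4, P1=3, P2=0, P3=2, P4=0, P5=2) → (P0=4, P1=3, P2=0, P3=0, P4=0, P5=3)
step 3: fire α:  (P0=4, P1=3, P2=0, P3=0, P4=0, P5=3) → (P0=1, P1=1, P2=0, P3=2, P4=0, P5=2)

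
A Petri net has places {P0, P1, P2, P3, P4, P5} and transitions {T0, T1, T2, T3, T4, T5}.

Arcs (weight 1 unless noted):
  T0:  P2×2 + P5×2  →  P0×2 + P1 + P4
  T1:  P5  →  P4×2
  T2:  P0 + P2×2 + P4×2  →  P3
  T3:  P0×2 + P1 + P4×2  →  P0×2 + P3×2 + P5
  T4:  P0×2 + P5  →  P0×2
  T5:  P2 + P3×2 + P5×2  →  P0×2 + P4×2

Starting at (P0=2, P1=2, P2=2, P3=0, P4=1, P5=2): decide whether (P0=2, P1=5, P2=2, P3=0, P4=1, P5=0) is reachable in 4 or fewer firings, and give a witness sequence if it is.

NO — not reachable within 4 firings

depth 0: 1 marking
depth 1: 4 markings reached so far
depth 2: 10 markings reached so far
depth 3: 17 markings reached so far
depth 4: 24 markings reached so far
target is not among the 24 markings reachable within 4 steps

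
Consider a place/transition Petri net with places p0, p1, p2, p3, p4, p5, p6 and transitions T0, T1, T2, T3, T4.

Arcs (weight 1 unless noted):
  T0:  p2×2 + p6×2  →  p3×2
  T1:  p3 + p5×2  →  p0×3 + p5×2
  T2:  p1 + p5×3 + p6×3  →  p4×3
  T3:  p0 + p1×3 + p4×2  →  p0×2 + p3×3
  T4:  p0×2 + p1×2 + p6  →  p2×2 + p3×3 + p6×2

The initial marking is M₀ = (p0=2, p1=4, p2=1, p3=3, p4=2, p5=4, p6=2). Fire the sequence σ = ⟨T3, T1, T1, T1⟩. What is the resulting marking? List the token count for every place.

(p0=12, p1=1, p2=1, p3=3, p4=0, p5=4, p6=2)

step 1: fire T3:  (p0=2, p1=4, p2=1, p3=3, p4=2, p5=4, p6=2) → (p0=3, p1=1, p2=1, p3=6, p4=0, p5=4, p6=2)
step 2: fire T1:  (p0=3, p1=1, p2=1, p3=6, p4=0, p5=4, p6=2) → (p0=6, p1=1, p2=1, p3=5, p4=0, p5=4, p6=2)
step 3: fire T1:  (p0=6, p1=1, p2=1, p3=5, p4=0, p5=4, p6=2) → (p0=9, p1=1, p2=1, p3=4, p4=0, p5=4, p6=2)
step 4: fire T1:  (p0=9, p1=1, p2=1, p3=4, p4=0, p5=4, p6=2) → (p0=12, p1=1, p2=1, p3=3, p4=0, p5=4, p6=2)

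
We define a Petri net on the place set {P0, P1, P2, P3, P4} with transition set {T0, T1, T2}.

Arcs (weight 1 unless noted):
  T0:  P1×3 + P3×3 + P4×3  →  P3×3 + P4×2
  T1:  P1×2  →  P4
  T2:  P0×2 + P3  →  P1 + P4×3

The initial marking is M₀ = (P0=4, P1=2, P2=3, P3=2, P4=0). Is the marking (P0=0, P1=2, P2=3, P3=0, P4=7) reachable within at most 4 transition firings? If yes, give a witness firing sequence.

step 1: fire T1:  (P0=4, P1=2, P2=3, P3=2, P4=0) → (P0=4, P1=0, P2=3, P3=2, P4=1)
step 2: fire T2:  (P0=4, P1=0, P2=3, P3=2, P4=1) → (P0=2, P1=1, P2=3, P3=1, P4=4)
step 3: fire T2:  (P0=2, P1=1, P2=3, P3=1, P4=4) → (P0=0, P1=2, P2=3, P3=0, P4=7)

YES — reachable via ⟨T1, T2, T2⟩ (3 firings)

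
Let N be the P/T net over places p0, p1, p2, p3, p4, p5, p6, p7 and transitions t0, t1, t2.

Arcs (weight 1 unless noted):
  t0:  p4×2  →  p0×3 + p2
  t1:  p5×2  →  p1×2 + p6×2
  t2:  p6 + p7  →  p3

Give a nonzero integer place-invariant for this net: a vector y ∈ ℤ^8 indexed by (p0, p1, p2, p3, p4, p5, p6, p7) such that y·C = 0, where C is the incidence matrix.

y = (p0:1, p1:0, p2:-3, p3:0, p4:0, p5:0, p6:0, p7:0)

Incidence matrix C (rows=places, cols=transitions):
       t0   t1   t2
   p0   3    0    0
   p1   0    2    0
   p2   1    0    0
   p3   0    0    1
   p4  -2    0    0
   p5   0   -2    0
   p6   0    2   -1
   p7   0    0   -1

Candidate y = [1, 0, -3, 0, 0, 0, 0, 0]; check y·C column-wise:
  col t0: 1·3 + -3·1 + 0·-2 = 0
  col t1: 1·0 + 0·2 + -3·0 + 0·-2 + 0·2 = 0
  col t2: 1·0 + -3·0 + 0·1 + 0·-1 + 0·-1 = 0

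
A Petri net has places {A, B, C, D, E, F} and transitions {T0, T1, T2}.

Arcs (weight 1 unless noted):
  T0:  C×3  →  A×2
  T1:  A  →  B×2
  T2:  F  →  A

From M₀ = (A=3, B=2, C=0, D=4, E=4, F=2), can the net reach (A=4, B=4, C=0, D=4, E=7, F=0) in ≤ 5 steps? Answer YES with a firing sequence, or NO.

NO — not reachable within 5 firings

depth 0: 1 marking
depth 1: 3 markings reached so far
depth 2: 6 markings reached so far
depth 3: 9 markings reached so far
depth 4: 11 markings reached so far
depth 5: 13 markings reached so far
target is not among the 13 markings reachable within 5 steps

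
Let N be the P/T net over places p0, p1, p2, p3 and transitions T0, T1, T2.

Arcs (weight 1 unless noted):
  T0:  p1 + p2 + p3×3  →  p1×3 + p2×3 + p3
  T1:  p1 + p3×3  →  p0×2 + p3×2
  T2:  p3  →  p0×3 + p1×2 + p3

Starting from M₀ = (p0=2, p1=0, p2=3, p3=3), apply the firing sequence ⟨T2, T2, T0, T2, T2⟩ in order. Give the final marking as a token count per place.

(p0=14, p1=10, p2=5, p3=1)

step 1: fire T2:  (p0=2, p1=0, p2=3, p3=3) → (p0=5, p1=2, p2=3, p3=3)
step 2: fire T2:  (p0=5, p1=2, p2=3, p3=3) → (p0=8, p1=4, p2=3, p3=3)
step 3: fire T0:  (p0=8, p1=4, p2=3, p3=3) → (p0=8, p1=6, p2=5, p3=1)
step 4: fire T2:  (p0=8, p1=6, p2=5, p3=1) → (p0=11, p1=8, p2=5, p3=1)
step 5: fire T2:  (p0=11, p1=8, p2=5, p3=1) → (p0=14, p1=10, p2=5, p3=1)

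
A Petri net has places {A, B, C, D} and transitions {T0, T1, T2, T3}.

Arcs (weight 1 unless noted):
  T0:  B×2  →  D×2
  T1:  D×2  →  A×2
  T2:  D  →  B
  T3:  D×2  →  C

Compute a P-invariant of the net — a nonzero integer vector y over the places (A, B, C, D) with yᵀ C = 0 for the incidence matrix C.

y = (A:1, B:1, C:2, D:1)

Incidence matrix C (rows=places, cols=transitions):
       T0   T1   T2   T3
    A   0    2    0    0
    B  -2    0    1    0
    C   0    0    0    1
    D   2   -2   -1   -2

Candidate y = [1, 1, 2, 1]; check y·C column-wise:
  col T0: 1·0 + 1·-2 + 2·0 + 1·2 = 0
  col T1: 1·2 + 1·0 + 2·0 + 1·-2 = 0
  col T2: 1·0 + 1·1 + 2·0 + 1·-1 = 0
  col T3: 1·0 + 1·0 + 2·1 + 1·-2 = 0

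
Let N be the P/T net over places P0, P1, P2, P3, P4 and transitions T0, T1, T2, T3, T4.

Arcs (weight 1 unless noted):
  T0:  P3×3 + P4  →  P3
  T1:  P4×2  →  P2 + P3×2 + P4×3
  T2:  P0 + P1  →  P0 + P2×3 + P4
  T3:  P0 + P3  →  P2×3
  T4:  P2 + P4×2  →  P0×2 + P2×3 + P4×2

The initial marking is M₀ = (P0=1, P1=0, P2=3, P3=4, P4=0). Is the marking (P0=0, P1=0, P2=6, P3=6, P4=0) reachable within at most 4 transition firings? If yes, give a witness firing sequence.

depth 0: 1 marking
depth 1: 2 markings reached so far
depth 2: 2 markings reached so far
(frontier empty at depth 2; search complete)
target is not among the 2 markings reachable within 4 steps

NO — not reachable within 4 firings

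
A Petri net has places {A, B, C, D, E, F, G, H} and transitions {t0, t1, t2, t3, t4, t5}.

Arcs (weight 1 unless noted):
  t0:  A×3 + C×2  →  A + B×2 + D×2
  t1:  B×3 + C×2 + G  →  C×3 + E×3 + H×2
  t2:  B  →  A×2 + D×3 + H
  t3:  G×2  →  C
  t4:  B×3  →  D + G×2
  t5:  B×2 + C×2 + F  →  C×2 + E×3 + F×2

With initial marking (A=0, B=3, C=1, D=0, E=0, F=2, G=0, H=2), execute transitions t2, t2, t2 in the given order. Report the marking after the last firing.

step 1: fire t2:  (A=0, B=3, C=1, D=0, E=0, F=2, G=0, H=2) → (A=2, B=2, C=1, D=3, E=0, F=2, G=0, H=3)
step 2: fire t2:  (A=2, B=2, C=1, D=3, E=0, F=2, G=0, H=3) → (A=4, B=1, C=1, D=6, E=0, F=2, G=0, H=4)
step 3: fire t2:  (A=4, B=1, C=1, D=6, E=0, F=2, G=0, H=4) → (A=6, B=0, C=1, D=9, E=0, F=2, G=0, H=5)

(A=6, B=0, C=1, D=9, E=0, F=2, G=0, H=5)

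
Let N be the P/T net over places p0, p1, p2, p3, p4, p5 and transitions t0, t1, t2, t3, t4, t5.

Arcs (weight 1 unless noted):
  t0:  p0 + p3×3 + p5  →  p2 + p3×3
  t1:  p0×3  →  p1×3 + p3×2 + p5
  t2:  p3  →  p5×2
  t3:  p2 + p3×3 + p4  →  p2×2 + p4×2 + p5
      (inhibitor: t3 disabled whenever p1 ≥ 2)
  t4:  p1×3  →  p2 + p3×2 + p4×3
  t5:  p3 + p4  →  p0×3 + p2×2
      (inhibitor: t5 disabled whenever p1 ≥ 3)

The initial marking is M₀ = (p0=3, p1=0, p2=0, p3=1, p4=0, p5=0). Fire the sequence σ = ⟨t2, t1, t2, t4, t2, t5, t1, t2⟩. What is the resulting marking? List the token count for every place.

step 1: fire t2:  (p0=3, p1=0, p2=0, p3=1, p4=0, p5=0) → (p0=3, p1=0, p2=0, p3=0, p4=0, p5=2)
step 2: fire t1:  (p0=3, p1=0, p2=0, p3=0, p4=0, p5=2) → (p0=0, p1=3, p2=0, p3=2, p4=0, p5=3)
step 3: fire t2:  (p0=0, p1=3, p2=0, p3=2, p4=0, p5=3) → (p0=0, p1=3, p2=0, p3=1, p4=0, p5=5)
step 4: fire t4:  (p0=0, p1=3, p2=0, p3=1, p4=0, p5=5) → (p0=0, p1=0, p2=1, p3=3, p4=3, p5=5)
step 5: fire t2:  (p0=0, p1=0, p2=1, p3=3, p4=3, p5=5) → (p0=0, p1=0, p2=1, p3=2, p4=3, p5=7)
step 6: fire t5:  (p0=0, p1=0, p2=1, p3=2, p4=3, p5=7) → (p0=3, p1=0, p2=3, p3=1, p4=2, p5=7)
step 7: fire t1:  (p0=3, p1=0, p2=3, p3=1, p4=2, p5=7) → (p0=0, p1=3, p2=3, p3=3, p4=2, p5=8)
step 8: fire t2:  (p0=0, p1=3, p2=3, p3=3, p4=2, p5=8) → (p0=0, p1=3, p2=3, p3=2, p4=2, p5=10)

(p0=0, p1=3, p2=3, p3=2, p4=2, p5=10)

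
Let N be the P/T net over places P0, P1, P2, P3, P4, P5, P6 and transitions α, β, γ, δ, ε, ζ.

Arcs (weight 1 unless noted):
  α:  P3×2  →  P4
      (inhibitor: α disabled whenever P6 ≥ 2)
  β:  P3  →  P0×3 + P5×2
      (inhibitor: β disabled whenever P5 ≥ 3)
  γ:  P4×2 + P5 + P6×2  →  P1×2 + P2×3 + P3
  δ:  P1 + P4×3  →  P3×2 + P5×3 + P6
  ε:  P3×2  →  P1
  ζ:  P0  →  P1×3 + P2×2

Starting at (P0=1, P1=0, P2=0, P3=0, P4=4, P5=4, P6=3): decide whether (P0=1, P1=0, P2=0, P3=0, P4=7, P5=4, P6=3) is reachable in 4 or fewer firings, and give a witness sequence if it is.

depth 0: 1 marking
depth 1: 3 markings reached so far
depth 2: 5 markings reached so far
depth 3: 6 markings reached so far
depth 4: 6 markings reached so far
(frontier empty at depth 4; search complete)
target is not among the 6 markings reachable within 4 steps

NO — not reachable within 4 firings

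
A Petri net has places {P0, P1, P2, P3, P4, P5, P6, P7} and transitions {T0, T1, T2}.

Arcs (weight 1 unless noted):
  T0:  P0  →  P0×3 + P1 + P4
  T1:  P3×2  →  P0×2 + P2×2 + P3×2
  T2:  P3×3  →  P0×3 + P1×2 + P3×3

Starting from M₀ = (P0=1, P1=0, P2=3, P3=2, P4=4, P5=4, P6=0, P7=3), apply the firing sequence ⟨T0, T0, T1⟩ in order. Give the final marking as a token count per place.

step 1: fire T0:  (P0=1, P1=0, P2=3, P3=2, P4=4, P5=4, P6=0, P7=3) → (P0=3, P1=1, P2=3, P3=2, P4=5, P5=4, P6=0, P7=3)
step 2: fire T0:  (P0=3, P1=1, P2=3, P3=2, P4=5, P5=4, P6=0, P7=3) → (P0=5, P1=2, P2=3, P3=2, P4=6, P5=4, P6=0, P7=3)
step 3: fire T1:  (P0=5, P1=2, P2=3, P3=2, P4=6, P5=4, P6=0, P7=3) → (P0=7, P1=2, P2=5, P3=2, P4=6, P5=4, P6=0, P7=3)

(P0=7, P1=2, P2=5, P3=2, P4=6, P5=4, P6=0, P7=3)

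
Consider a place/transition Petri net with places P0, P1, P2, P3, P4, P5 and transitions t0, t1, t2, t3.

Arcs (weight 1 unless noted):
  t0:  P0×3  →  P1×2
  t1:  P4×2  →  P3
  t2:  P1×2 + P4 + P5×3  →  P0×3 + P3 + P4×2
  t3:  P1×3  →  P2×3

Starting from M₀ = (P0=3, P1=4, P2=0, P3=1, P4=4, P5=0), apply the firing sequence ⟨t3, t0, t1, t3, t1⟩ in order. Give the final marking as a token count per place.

step 1: fire t3:  (P0=3, P1=4, P2=0, P3=1, P4=4, P5=0) → (P0=3, P1=1, P2=3, P3=1, P4=4, P5=0)
step 2: fire t0:  (P0=3, P1=1, P2=3, P3=1, P4=4, P5=0) → (P0=0, P1=3, P2=3, P3=1, P4=4, P5=0)
step 3: fire t1:  (P0=0, P1=3, P2=3, P3=1, P4=4, P5=0) → (P0=0, P1=3, P2=3, P3=2, P4=2, P5=0)
step 4: fire t3:  (P0=0, P1=3, P2=3, P3=2, P4=2, P5=0) → (P0=0, P1=0, P2=6, P3=2, P4=2, P5=0)
step 5: fire t1:  (P0=0, P1=0, P2=6, P3=2, P4=2, P5=0) → (P0=0, P1=0, P2=6, P3=3, P4=0, P5=0)

(P0=0, P1=0, P2=6, P3=3, P4=0, P5=0)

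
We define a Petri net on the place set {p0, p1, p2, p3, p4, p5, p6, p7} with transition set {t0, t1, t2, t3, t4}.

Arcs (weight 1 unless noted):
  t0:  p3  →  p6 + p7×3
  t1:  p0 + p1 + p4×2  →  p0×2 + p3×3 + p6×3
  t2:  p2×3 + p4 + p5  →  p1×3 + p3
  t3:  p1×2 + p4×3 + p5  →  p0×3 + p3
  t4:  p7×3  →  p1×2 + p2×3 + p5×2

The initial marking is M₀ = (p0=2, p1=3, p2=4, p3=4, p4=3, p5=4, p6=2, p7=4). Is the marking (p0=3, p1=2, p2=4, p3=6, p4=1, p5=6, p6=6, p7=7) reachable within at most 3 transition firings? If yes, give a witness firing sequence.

NO — not reachable within 3 firings

depth 0: 1 marking
depth 1: 6 markings reached so far
depth 2: 15 markings reached so far
depth 3: 27 markings reached so far
target is not among the 27 markings reachable within 3 steps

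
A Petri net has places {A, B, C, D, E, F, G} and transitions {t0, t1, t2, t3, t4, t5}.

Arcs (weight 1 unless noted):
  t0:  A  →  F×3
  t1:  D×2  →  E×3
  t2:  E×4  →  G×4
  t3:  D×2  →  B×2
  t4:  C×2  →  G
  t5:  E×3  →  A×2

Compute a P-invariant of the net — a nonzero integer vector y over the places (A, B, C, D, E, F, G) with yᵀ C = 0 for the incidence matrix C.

Incidence matrix C (rows=places, cols=transitions):
       t0   t1   t2   t3   t4   t5
    A  -1    0    0    0    0    2
    B   0    0    0    2    0    0
    C   0    0    0    0   -2    0
    D   0   -2    0   -2    0    0
    E   0    3   -4    0    0   -3
    F   3    0    0    0    0    0
    G   0    0    4    0    1    0

Candidate y = [3, 3, 1, 3, 2, 1, 2]; check y·C column-wise:
  col t0: 3·-1 + 3·0 + 1·0 + 3·0 + 2·0 + 1·3 + 2·0 = 0
  col t1: 3·0 + 3·0 + 1·0 + 3·-2 + 2·3 + 1·0 + 2·0 = 0
  col t2: 3·0 + 3·0 + 1·0 + 3·0 + 2·-4 + 1·0 + 2·4 = 0
  col t3: 3·0 + 3·2 + 1·0 + 3·-2 + 2·0 + 1·0 + 2·0 = 0
  col t4: 3·0 + 3·0 + 1·-2 + 3·0 + 2·0 + 1·0 + 2·1 = 0
  col t5: 3·2 + 3·0 + 1·0 + 3·0 + 2·-3 + 1·0 + 2·0 = 0

y = (A:3, B:3, C:1, D:3, E:2, F:1, G:2)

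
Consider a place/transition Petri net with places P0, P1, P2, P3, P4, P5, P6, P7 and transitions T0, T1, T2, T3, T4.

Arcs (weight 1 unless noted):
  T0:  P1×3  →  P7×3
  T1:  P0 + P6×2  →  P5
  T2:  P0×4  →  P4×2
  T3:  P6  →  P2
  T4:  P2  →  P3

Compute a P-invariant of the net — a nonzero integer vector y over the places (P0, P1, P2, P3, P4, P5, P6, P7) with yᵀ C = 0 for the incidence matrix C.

y = (P0:1, P1:0, P2:0, P3:0, P4:2, P5:1, P6:0, P7:0)

Incidence matrix C (rows=places, cols=transitions):
       T0   T1   T2   T3   T4
   P0   0   -1   -4    0    0
   P1  -3    0    0    0    0
   P2   0    0    0    1   -1
   P3   0    0    0    0    1
   P4   0    0    2    0    0
   P5   0    1    0    0    0
   P6   0   -2    0   -1    0
   P7   3    0    0    0    0

Candidate y = [1, 0, 0, 0, 2, 1, 0, 0]; check y·C column-wise:
  col T0: 1·0 + 0·-3 + 2·0 + 1·0 + 0·3 = 0
  col T1: 1·-1 + 2·0 + 1·1 + 0·-2 = 0
  col T2: 1·-4 + 2·2 + 1·0 = 0
  col T3: 1·0 + 0·1 + 2·0 + 1·0 + 0·-1 = 0
  col T4: 1·0 + 0·-1 + 0·1 + 2·0 + 1·0 = 0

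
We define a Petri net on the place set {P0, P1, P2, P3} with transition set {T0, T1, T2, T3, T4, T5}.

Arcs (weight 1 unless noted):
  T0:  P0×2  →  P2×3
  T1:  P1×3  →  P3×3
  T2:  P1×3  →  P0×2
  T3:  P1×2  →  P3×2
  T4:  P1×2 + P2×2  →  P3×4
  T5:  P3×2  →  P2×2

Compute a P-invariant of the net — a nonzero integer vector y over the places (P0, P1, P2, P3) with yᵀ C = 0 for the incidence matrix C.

Incidence matrix C (rows=places, cols=transitions):
       T0   T1   T2   T3   T4   T5
   P0  -2    0    2    0    0    0
   P1   0   -3   -3   -2   -2    0
   P2   3    0    0    0   -2    2
   P3   0    3    0    2    4   -2

Candidate y = [3, 2, 2, 2]; check y·C column-wise:
  col T0: 3·-2 + 2·0 + 2·3 + 2·0 = 0
  col T1: 3·0 + 2·-3 + 2·0 + 2·3 = 0
  col T2: 3·2 + 2·-3 + 2·0 + 2·0 = 0
  col T3: 3·0 + 2·-2 + 2·0 + 2·2 = 0
  col T4: 3·0 + 2·-2 + 2·-2 + 2·4 = 0
  col T5: 3·0 + 2·0 + 2·2 + 2·-2 = 0

y = (P0:3, P1:2, P2:2, P3:2)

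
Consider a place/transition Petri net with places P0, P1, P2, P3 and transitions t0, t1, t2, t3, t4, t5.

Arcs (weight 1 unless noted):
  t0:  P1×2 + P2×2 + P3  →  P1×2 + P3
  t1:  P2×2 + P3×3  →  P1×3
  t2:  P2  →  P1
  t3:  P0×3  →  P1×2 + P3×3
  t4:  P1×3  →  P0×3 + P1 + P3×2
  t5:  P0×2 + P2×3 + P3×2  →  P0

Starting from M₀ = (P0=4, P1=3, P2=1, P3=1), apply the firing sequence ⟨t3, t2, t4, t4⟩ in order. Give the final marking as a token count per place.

step 1: fire t3:  (P0=4, P1=3, P2=1, P3=1) → (P0=1, P1=5, P2=1, P3=4)
step 2: fire t2:  (P0=1, P1=5, P2=1, P3=4) → (P0=1, P1=6, P2=0, P3=4)
step 3: fire t4:  (P0=1, P1=6, P2=0, P3=4) → (P0=4, P1=4, P2=0, P3=6)
step 4: fire t4:  (P0=4, P1=4, P2=0, P3=6) → (P0=7, P1=2, P2=0, P3=8)

(P0=7, P1=2, P2=0, P3=8)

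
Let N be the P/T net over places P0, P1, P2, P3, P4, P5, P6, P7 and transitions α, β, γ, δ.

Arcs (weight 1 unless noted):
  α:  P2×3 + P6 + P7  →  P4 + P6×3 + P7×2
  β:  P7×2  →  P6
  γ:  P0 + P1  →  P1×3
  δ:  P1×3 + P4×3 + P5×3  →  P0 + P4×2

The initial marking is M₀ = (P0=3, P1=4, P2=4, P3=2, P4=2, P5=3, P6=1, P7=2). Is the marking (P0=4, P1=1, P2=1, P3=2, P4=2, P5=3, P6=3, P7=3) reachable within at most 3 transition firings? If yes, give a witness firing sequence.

depth 0: 1 marking
depth 1: 4 markings reached so far
depth 2: 9 markings reached so far
depth 3: 15 markings reached so far
target is not among the 15 markings reachable within 3 steps

NO — not reachable within 3 firings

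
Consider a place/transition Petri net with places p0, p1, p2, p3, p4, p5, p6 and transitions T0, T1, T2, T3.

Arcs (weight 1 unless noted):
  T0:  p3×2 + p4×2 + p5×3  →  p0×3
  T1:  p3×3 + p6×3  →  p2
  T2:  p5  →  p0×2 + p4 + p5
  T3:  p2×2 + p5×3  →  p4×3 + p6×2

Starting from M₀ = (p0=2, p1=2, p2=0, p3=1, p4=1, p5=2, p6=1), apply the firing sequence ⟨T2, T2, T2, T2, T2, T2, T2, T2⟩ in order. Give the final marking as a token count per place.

step 1: fire T2:  (p0=2, p1=2, p2=0, p3=1, p4=1, p5=2, p6=1) → (p0=4, p1=2, p2=0, p3=1, p4=2, p5=2, p6=1)
step 2: fire T2:  (p0=4, p1=2, p2=0, p3=1, p4=2, p5=2, p6=1) → (p0=6, p1=2, p2=0, p3=1, p4=3, p5=2, p6=1)
step 3: fire T2:  (p0=6, p1=2, p2=0, p3=1, p4=3, p5=2, p6=1) → (p0=8, p1=2, p2=0, p3=1, p4=4, p5=2, p6=1)
step 4: fire T2:  (p0=8, p1=2, p2=0, p3=1, p4=4, p5=2, p6=1) → (p0=10, p1=2, p2=0, p3=1, p4=5, p5=2, p6=1)
step 5: fire T2:  (p0=10, p1=2, p2=0, p3=1, p4=5, p5=2, p6=1) → (p0=12, p1=2, p2=0, p3=1, p4=6, p5=2, p6=1)
step 6: fire T2:  (p0=12, p1=2, p2=0, p3=1, p4=6, p5=2, p6=1) → (p0=14, p1=2, p2=0, p3=1, p4=7, p5=2, p6=1)
step 7: fire T2:  (p0=14, p1=2, p2=0, p3=1, p4=7, p5=2, p6=1) → (p0=16, p1=2, p2=0, p3=1, p4=8, p5=2, p6=1)
step 8: fire T2:  (p0=16, p1=2, p2=0, p3=1, p4=8, p5=2, p6=1) → (p0=18, p1=2, p2=0, p3=1, p4=9, p5=2, p6=1)

(p0=18, p1=2, p2=0, p3=1, p4=9, p5=2, p6=1)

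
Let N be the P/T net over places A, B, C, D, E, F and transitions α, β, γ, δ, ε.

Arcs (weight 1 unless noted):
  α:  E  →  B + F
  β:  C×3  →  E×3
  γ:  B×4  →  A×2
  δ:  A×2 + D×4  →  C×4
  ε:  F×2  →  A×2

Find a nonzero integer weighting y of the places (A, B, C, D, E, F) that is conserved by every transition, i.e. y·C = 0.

y = (A:2, B:1, C:3, D:2, E:3, F:2)

Incidence matrix C (rows=places, cols=transitions):
        α    β    γ    δ    ε
    A   0    0    2   -2    2
    B   1    0   -4    0    0
    C   0   -3    0    4    0
    D   0    0    0   -4    0
    E  -1    3    0    0    0
    F   1    0    0    0   -2

Candidate y = [2, 1, 3, 2, 3, 2]; check y·C column-wise:
  col α: 2·0 + 1·1 + 3·0 + 2·0 + 3·-1 + 2·1 = 0
  col β: 2·0 + 1·0 + 3·-3 + 2·0 + 3·3 + 2·0 = 0
  col γ: 2·2 + 1·-4 + 3·0 + 2·0 + 3·0 + 2·0 = 0
  col δ: 2·-2 + 1·0 + 3·4 + 2·-4 + 3·0 + 2·0 = 0
  col ε: 2·2 + 1·0 + 3·0 + 2·0 + 3·0 + 2·-2 = 0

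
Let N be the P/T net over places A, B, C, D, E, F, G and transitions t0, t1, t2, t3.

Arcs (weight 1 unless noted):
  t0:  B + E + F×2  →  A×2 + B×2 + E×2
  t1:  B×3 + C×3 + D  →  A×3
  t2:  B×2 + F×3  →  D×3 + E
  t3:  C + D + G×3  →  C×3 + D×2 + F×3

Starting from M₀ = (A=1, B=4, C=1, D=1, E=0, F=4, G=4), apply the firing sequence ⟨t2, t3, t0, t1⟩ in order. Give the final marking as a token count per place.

(A=6, B=0, C=0, D=4, E=2, F=2, G=1)

step 1: fire t2:  (A=1, B=4, C=1, D=1, E=0, F=4, G=4) → (A=1, B=2, C=1, D=4, E=1, F=1, G=4)
step 2: fire t3:  (A=1, B=2, C=1, D=4, E=1, F=1, G=4) → (A=1, B=2, C=3, D=5, E=1, F=4, G=1)
step 3: fire t0:  (A=1, B=2, C=3, D=5, E=1, F=4, G=1) → (A=3, B=3, C=3, D=5, E=2, F=2, G=1)
step 4: fire t1:  (A=3, B=3, C=3, D=5, E=2, F=2, G=1) → (A=6, B=0, C=0, D=4, E=2, F=2, G=1)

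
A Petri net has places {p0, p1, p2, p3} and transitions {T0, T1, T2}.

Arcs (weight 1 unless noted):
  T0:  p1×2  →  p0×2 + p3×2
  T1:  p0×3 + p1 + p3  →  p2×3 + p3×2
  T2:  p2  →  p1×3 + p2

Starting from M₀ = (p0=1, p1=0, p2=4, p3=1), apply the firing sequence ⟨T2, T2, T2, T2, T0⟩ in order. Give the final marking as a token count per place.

(p0=3, p1=10, p2=4, p3=3)

step 1: fire T2:  (p0=1, p1=0, p2=4, p3=1) → (p0=1, p1=3, p2=4, p3=1)
step 2: fire T2:  (p0=1, p1=3, p2=4, p3=1) → (p0=1, p1=6, p2=4, p3=1)
step 3: fire T2:  (p0=1, p1=6, p2=4, p3=1) → (p0=1, p1=9, p2=4, p3=1)
step 4: fire T2:  (p0=1, p1=9, p2=4, p3=1) → (p0=1, p1=12, p2=4, p3=1)
step 5: fire T0:  (p0=1, p1=12, p2=4, p3=1) → (p0=3, p1=10, p2=4, p3=3)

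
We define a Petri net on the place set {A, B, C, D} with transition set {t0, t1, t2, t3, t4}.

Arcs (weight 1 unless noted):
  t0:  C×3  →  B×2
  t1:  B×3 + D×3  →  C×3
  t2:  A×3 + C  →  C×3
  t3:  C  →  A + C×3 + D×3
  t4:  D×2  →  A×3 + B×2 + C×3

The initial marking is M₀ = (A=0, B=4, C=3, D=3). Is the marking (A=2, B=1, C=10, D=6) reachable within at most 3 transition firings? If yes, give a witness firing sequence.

YES — reachable via ⟨t1, t3, t3⟩ (3 firings)

step 1: fire t1:  (A=0, B=4, C=3, D=3) → (A=0, B=1, C=6, D=0)
step 2: fire t3:  (A=0, B=1, C=6, D=0) → (A=1, B=1, C=8, D=3)
step 3: fire t3:  (A=1, B=1, C=8, D=3) → (A=2, B=1, C=10, D=6)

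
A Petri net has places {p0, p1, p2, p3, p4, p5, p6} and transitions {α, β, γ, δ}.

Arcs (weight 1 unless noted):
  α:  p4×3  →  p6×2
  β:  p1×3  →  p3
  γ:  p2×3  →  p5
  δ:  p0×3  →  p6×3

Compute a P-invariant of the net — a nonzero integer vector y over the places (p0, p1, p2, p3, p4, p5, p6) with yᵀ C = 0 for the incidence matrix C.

Incidence matrix C (rows=places, cols=transitions):
        α    β    γ    δ
   p0   0    0    0   -3
   p1   0   -3    0    0
   p2   0    0   -3    0
   p3   0    1    0    0
   p4  -3    0    0    0
   p5   0    0    1    0
   p6   2    0    0    3

Candidate y = [0, 1, 0, 3, 0, 0, 0]; check y·C column-wise:
  col α: 1·0 + 3·0 + 0·-3 + 0·2 = 0
  col β: 1·-3 + 3·1 = 0
  col γ: 1·0 + 0·-3 + 3·0 + 0·1 = 0
  col δ: 0·-3 + 1·0 + 3·0 + 0·3 = 0

y = (p0:0, p1:1, p2:0, p3:3, p4:0, p5:0, p6:0)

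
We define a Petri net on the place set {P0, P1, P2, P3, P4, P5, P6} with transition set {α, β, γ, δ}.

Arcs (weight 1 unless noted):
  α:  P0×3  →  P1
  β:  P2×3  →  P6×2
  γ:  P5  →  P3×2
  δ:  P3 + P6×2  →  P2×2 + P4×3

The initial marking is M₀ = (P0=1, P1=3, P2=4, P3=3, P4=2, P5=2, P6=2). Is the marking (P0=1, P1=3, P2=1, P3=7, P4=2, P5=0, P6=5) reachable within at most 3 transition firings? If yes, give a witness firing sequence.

depth 0: 1 marking
depth 1: 4 markings reached so far
depth 2: 8 markings reached so far
depth 3: 13 markings reached so far
target is not among the 13 markings reachable within 3 steps

NO — not reachable within 3 firings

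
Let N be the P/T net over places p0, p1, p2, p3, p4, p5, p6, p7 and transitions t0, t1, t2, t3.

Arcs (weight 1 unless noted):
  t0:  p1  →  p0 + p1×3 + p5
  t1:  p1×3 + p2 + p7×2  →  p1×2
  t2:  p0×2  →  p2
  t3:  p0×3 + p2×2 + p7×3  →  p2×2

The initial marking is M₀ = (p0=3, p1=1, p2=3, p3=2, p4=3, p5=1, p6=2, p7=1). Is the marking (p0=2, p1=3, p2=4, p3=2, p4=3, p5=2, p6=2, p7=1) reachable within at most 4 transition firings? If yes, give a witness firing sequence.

step 1: fire t0:  (p0=3, p1=1, p2=3, p3=2, p4=3, p5=1, p6=2, p7=1) → (p0=4, p1=3, p2=3, p3=2, p4=3, p5=2, p6=2, p7=1)
step 2: fire t2:  (p0=4, p1=3, p2=3, p3=2, p4=3, p5=2, p6=2, p7=1) → (p0=2, p1=3, p2=4, p3=2, p4=3, p5=2, p6=2, p7=1)

YES — reachable via ⟨t0, t2⟩ (2 firings)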